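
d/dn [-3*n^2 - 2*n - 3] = -6*n - 2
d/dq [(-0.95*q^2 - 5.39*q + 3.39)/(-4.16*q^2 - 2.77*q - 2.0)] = (-19.7909*q^2 + 32.0048*q + 20.1703)/(17.3056*q^4 + 23.0464*q^3 + 24.3129*q^2 + 11.08*q + 4.0)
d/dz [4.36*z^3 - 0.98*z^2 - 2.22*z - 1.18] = 13.08*z^2 - 1.96*z - 2.22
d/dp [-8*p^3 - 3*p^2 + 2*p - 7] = -24*p^2 - 6*p + 2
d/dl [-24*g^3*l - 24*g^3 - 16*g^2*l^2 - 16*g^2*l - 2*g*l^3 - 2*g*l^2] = 2*g*(-12*g^2 - 16*g*l - 8*g - 3*l^2 - 2*l)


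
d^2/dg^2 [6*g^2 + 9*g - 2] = 12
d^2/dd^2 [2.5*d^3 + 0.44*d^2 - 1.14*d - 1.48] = 15.0*d + 0.88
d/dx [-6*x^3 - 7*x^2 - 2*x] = -18*x^2 - 14*x - 2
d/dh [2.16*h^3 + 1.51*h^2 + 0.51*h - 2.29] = 6.48*h^2 + 3.02*h + 0.51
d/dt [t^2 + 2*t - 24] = 2*t + 2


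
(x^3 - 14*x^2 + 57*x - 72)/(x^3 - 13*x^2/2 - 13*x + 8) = 2*(x^2 - 6*x + 9)/(2*x^2 + 3*x - 2)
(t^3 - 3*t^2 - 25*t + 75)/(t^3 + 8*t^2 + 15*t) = (t^2 - 8*t + 15)/(t*(t + 3))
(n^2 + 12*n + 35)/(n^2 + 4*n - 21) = (n + 5)/(n - 3)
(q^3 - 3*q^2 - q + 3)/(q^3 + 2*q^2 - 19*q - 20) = (q^2 - 4*q + 3)/(q^2 + q - 20)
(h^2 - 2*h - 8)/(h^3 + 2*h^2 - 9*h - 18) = (h - 4)/(h^2 - 9)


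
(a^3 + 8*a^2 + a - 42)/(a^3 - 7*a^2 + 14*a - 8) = (a^2 + 10*a + 21)/(a^2 - 5*a + 4)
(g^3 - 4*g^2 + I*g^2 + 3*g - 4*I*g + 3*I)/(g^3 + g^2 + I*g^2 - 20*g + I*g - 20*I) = (g^2 - 4*g + 3)/(g^2 + g - 20)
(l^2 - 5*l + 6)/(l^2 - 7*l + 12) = (l - 2)/(l - 4)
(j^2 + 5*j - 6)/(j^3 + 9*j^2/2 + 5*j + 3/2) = 2*(j^2 + 5*j - 6)/(2*j^3 + 9*j^2 + 10*j + 3)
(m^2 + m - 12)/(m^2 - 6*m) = (m^2 + m - 12)/(m*(m - 6))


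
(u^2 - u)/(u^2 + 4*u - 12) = u*(u - 1)/(u^2 + 4*u - 12)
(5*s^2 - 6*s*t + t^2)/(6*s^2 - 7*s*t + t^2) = (5*s - t)/(6*s - t)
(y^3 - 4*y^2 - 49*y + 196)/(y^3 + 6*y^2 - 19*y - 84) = (y - 7)/(y + 3)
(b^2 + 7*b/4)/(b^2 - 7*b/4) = (4*b + 7)/(4*b - 7)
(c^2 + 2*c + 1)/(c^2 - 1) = (c + 1)/(c - 1)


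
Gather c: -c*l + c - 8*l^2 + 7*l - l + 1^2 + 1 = c*(1 - l) - 8*l^2 + 6*l + 2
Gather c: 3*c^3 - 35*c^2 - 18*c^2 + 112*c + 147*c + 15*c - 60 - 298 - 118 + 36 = 3*c^3 - 53*c^2 + 274*c - 440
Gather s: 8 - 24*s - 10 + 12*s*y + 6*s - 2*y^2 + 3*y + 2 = s*(12*y - 18) - 2*y^2 + 3*y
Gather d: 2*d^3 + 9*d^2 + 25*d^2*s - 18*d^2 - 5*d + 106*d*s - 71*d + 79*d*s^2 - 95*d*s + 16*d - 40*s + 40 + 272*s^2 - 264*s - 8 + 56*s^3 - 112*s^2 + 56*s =2*d^3 + d^2*(25*s - 9) + d*(79*s^2 + 11*s - 60) + 56*s^3 + 160*s^2 - 248*s + 32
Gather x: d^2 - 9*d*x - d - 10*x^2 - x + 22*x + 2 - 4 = d^2 - d - 10*x^2 + x*(21 - 9*d) - 2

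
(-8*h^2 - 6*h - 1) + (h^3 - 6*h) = h^3 - 8*h^2 - 12*h - 1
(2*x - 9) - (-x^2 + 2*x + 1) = x^2 - 10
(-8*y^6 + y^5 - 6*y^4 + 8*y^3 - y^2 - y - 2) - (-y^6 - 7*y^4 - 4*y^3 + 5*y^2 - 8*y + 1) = -7*y^6 + y^5 + y^4 + 12*y^3 - 6*y^2 + 7*y - 3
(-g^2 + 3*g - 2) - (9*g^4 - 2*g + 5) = -9*g^4 - g^2 + 5*g - 7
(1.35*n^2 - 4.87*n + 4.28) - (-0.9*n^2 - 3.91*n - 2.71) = 2.25*n^2 - 0.96*n + 6.99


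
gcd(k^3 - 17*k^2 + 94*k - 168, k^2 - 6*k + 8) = k - 4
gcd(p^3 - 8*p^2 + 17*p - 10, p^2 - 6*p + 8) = p - 2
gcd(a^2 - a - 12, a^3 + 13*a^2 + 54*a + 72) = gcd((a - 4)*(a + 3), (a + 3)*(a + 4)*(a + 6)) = a + 3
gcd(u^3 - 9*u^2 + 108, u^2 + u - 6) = u + 3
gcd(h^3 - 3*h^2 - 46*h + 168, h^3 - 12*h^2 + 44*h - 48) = h^2 - 10*h + 24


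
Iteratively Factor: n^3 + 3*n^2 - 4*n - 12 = (n + 2)*(n^2 + n - 6) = (n - 2)*(n + 2)*(n + 3)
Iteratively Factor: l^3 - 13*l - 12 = (l + 1)*(l^2 - l - 12) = (l - 4)*(l + 1)*(l + 3)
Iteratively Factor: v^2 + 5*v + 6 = (v + 2)*(v + 3)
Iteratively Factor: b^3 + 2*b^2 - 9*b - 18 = (b - 3)*(b^2 + 5*b + 6) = (b - 3)*(b + 3)*(b + 2)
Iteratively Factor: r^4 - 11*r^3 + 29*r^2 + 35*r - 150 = (r - 5)*(r^3 - 6*r^2 - r + 30) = (r - 5)*(r + 2)*(r^2 - 8*r + 15) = (r - 5)*(r - 3)*(r + 2)*(r - 5)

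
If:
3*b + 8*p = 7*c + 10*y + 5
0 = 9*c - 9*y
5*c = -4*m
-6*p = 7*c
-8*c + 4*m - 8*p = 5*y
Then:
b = 5/3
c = 0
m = 0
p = 0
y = 0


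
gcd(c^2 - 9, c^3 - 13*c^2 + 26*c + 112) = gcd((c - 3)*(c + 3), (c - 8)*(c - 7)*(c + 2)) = 1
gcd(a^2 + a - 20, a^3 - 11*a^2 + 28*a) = a - 4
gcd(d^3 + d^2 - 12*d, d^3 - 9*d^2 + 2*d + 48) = d - 3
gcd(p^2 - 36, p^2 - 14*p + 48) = p - 6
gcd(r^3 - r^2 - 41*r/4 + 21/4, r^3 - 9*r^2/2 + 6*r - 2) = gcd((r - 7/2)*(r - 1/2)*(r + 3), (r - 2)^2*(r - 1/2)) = r - 1/2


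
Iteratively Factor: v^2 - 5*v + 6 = (v - 2)*(v - 3)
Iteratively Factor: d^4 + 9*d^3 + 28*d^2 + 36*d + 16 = (d + 1)*(d^3 + 8*d^2 + 20*d + 16) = (d + 1)*(d + 2)*(d^2 + 6*d + 8) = (d + 1)*(d + 2)^2*(d + 4)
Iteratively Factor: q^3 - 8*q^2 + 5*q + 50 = (q - 5)*(q^2 - 3*q - 10) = (q - 5)^2*(q + 2)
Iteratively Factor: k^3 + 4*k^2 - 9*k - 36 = (k + 4)*(k^2 - 9) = (k - 3)*(k + 4)*(k + 3)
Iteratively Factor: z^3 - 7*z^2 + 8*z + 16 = (z - 4)*(z^2 - 3*z - 4) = (z - 4)*(z + 1)*(z - 4)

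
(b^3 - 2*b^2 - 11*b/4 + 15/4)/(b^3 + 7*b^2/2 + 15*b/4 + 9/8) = 2*(2*b^2 - 7*b + 5)/(4*b^2 + 8*b + 3)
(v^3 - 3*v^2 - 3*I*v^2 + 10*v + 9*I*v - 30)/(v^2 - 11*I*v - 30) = (v^2 + v*(-3 + 2*I) - 6*I)/(v - 6*I)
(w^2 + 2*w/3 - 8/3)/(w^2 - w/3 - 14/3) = (3*w - 4)/(3*w - 7)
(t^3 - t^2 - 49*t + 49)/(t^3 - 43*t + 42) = (t - 7)/(t - 6)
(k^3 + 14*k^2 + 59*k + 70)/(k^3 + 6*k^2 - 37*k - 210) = (k + 2)/(k - 6)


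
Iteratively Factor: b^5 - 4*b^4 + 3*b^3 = (b)*(b^4 - 4*b^3 + 3*b^2) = b*(b - 3)*(b^3 - b^2) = b*(b - 3)*(b - 1)*(b^2) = b^2*(b - 3)*(b - 1)*(b)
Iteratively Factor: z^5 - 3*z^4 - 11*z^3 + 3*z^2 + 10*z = (z + 1)*(z^4 - 4*z^3 - 7*z^2 + 10*z) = z*(z + 1)*(z^3 - 4*z^2 - 7*z + 10) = z*(z + 1)*(z + 2)*(z^2 - 6*z + 5) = z*(z - 5)*(z + 1)*(z + 2)*(z - 1)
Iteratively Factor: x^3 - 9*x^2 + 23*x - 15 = (x - 3)*(x^2 - 6*x + 5) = (x - 3)*(x - 1)*(x - 5)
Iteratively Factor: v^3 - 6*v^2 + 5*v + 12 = (v + 1)*(v^2 - 7*v + 12) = (v - 3)*(v + 1)*(v - 4)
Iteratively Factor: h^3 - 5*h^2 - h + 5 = (h - 1)*(h^2 - 4*h - 5) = (h - 5)*(h - 1)*(h + 1)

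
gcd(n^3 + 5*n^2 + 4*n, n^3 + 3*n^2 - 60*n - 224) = n + 4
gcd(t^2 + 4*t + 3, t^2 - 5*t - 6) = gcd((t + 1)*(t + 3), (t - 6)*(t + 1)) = t + 1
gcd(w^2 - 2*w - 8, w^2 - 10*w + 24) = w - 4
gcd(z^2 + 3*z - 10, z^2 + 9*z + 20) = z + 5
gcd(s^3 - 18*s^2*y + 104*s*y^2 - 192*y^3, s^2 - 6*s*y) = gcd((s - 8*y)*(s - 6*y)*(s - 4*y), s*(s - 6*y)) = -s + 6*y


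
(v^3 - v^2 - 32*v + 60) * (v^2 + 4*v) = v^5 + 3*v^4 - 36*v^3 - 68*v^2 + 240*v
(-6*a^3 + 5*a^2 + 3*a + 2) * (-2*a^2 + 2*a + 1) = 12*a^5 - 22*a^4 - 2*a^3 + 7*a^2 + 7*a + 2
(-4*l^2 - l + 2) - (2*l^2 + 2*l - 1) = -6*l^2 - 3*l + 3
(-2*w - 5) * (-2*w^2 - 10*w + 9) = 4*w^3 + 30*w^2 + 32*w - 45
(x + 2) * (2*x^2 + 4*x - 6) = 2*x^3 + 8*x^2 + 2*x - 12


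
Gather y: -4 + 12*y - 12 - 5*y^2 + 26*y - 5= -5*y^2 + 38*y - 21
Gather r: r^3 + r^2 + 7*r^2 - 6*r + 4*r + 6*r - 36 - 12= r^3 + 8*r^2 + 4*r - 48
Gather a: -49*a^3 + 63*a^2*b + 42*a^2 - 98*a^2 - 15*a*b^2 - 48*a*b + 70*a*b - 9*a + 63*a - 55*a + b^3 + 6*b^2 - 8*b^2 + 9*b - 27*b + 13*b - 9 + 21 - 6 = -49*a^3 + a^2*(63*b - 56) + a*(-15*b^2 + 22*b - 1) + b^3 - 2*b^2 - 5*b + 6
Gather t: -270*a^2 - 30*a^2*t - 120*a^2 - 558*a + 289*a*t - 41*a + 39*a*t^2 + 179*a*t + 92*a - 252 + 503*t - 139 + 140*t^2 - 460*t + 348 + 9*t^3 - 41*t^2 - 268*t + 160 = -390*a^2 - 507*a + 9*t^3 + t^2*(39*a + 99) + t*(-30*a^2 + 468*a - 225) + 117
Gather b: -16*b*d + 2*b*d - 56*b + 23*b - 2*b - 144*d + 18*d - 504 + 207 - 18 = b*(-14*d - 35) - 126*d - 315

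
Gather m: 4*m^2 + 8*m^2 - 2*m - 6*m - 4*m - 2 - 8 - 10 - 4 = 12*m^2 - 12*m - 24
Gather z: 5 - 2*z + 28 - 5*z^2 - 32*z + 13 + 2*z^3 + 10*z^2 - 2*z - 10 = 2*z^3 + 5*z^2 - 36*z + 36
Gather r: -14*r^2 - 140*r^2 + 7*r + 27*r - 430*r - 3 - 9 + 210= -154*r^2 - 396*r + 198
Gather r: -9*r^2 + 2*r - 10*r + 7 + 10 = -9*r^2 - 8*r + 17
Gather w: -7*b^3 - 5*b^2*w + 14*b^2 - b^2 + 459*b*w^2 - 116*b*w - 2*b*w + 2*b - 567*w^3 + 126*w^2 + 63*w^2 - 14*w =-7*b^3 + 13*b^2 + 2*b - 567*w^3 + w^2*(459*b + 189) + w*(-5*b^2 - 118*b - 14)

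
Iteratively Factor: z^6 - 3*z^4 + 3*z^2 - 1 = (z - 1)*(z^5 + z^4 - 2*z^3 - 2*z^2 + z + 1) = (z - 1)*(z + 1)*(z^4 - 2*z^2 + 1) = (z - 1)*(z + 1)^2*(z^3 - z^2 - z + 1) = (z - 1)^2*(z + 1)^2*(z^2 - 1) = (z - 1)^2*(z + 1)^3*(z - 1)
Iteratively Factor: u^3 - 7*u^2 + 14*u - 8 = (u - 2)*(u^2 - 5*u + 4) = (u - 4)*(u - 2)*(u - 1)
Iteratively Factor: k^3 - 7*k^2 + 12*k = (k - 3)*(k^2 - 4*k) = k*(k - 3)*(k - 4)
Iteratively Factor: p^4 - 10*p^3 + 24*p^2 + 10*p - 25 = (p - 1)*(p^3 - 9*p^2 + 15*p + 25) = (p - 5)*(p - 1)*(p^2 - 4*p - 5) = (p - 5)^2*(p - 1)*(p + 1)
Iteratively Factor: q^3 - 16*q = (q - 4)*(q^2 + 4*q) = (q - 4)*(q + 4)*(q)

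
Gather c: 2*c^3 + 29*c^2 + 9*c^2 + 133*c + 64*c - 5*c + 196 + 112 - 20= 2*c^3 + 38*c^2 + 192*c + 288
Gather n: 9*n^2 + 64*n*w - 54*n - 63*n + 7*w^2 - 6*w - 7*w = 9*n^2 + n*(64*w - 117) + 7*w^2 - 13*w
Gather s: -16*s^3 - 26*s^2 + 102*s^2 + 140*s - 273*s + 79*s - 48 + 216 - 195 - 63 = -16*s^3 + 76*s^2 - 54*s - 90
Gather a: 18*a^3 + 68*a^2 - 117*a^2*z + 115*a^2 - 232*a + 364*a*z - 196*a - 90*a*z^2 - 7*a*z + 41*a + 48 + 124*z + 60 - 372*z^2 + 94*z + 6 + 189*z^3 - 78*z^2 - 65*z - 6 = 18*a^3 + a^2*(183 - 117*z) + a*(-90*z^2 + 357*z - 387) + 189*z^3 - 450*z^2 + 153*z + 108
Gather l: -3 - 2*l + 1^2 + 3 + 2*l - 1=0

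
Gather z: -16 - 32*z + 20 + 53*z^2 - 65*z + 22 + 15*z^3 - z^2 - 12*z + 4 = 15*z^3 + 52*z^2 - 109*z + 30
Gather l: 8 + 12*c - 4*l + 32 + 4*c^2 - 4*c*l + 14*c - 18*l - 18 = 4*c^2 + 26*c + l*(-4*c - 22) + 22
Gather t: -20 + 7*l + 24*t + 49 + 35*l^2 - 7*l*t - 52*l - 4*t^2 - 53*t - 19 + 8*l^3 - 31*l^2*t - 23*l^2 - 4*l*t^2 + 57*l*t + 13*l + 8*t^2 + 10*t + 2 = 8*l^3 + 12*l^2 - 32*l + t^2*(4 - 4*l) + t*(-31*l^2 + 50*l - 19) + 12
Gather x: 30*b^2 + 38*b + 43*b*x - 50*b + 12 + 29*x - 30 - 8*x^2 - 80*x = 30*b^2 - 12*b - 8*x^2 + x*(43*b - 51) - 18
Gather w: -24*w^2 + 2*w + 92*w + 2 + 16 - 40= -24*w^2 + 94*w - 22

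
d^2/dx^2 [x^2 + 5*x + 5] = 2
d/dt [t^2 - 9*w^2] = 2*t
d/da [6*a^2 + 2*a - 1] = 12*a + 2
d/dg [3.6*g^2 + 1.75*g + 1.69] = 7.2*g + 1.75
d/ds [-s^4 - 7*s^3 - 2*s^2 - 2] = s*(-4*s^2 - 21*s - 4)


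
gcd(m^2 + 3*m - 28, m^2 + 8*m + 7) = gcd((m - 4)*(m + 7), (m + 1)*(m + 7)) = m + 7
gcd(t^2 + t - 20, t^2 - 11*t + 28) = t - 4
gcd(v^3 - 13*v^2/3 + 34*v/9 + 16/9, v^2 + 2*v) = 1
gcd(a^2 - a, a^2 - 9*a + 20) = 1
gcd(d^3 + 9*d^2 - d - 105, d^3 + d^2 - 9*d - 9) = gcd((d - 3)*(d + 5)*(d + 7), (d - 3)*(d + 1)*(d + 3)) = d - 3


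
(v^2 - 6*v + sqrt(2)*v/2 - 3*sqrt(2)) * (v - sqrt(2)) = v^3 - 6*v^2 - sqrt(2)*v^2/2 - v + 3*sqrt(2)*v + 6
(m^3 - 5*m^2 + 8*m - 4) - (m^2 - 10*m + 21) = m^3 - 6*m^2 + 18*m - 25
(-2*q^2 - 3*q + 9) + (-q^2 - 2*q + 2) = -3*q^2 - 5*q + 11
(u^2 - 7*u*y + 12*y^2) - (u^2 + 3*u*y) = -10*u*y + 12*y^2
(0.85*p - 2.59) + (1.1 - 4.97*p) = -4.12*p - 1.49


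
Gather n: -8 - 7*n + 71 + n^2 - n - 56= n^2 - 8*n + 7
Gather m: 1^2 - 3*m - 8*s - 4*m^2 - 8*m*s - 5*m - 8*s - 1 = -4*m^2 + m*(-8*s - 8) - 16*s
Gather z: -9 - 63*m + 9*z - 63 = -63*m + 9*z - 72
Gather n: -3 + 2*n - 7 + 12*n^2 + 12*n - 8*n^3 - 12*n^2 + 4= -8*n^3 + 14*n - 6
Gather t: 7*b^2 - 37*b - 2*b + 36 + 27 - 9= 7*b^2 - 39*b + 54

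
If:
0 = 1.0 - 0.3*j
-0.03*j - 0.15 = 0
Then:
No Solution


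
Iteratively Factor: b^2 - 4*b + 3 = (b - 3)*(b - 1)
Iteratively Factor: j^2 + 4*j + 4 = (j + 2)*(j + 2)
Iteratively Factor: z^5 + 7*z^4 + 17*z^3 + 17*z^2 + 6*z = (z + 1)*(z^4 + 6*z^3 + 11*z^2 + 6*z) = (z + 1)^2*(z^3 + 5*z^2 + 6*z) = (z + 1)^2*(z + 2)*(z^2 + 3*z) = z*(z + 1)^2*(z + 2)*(z + 3)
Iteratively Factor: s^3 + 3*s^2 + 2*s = (s)*(s^2 + 3*s + 2) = s*(s + 2)*(s + 1)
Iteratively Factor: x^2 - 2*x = (x - 2)*(x)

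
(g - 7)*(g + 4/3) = g^2 - 17*g/3 - 28/3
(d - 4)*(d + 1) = d^2 - 3*d - 4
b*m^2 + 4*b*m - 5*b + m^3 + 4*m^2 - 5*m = (b + m)*(m - 1)*(m + 5)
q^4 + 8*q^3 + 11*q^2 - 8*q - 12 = (q - 1)*(q + 1)*(q + 2)*(q + 6)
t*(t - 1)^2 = t^3 - 2*t^2 + t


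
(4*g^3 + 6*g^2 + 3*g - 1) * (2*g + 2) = 8*g^4 + 20*g^3 + 18*g^2 + 4*g - 2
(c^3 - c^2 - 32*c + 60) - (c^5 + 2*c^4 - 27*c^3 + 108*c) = -c^5 - 2*c^4 + 28*c^3 - c^2 - 140*c + 60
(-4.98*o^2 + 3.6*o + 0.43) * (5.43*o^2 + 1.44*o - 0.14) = -27.0414*o^4 + 12.3768*o^3 + 8.2161*o^2 + 0.1152*o - 0.0602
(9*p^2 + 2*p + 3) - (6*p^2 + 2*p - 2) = 3*p^2 + 5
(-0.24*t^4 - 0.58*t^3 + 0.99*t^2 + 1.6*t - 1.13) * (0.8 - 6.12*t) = 1.4688*t^5 + 3.3576*t^4 - 6.5228*t^3 - 9.0*t^2 + 8.1956*t - 0.904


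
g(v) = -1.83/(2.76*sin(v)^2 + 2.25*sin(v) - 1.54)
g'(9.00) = -363.99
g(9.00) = 12.71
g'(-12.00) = 37.72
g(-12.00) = -3.96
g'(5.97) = 0.25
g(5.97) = 0.93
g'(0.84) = 2.80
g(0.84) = -1.10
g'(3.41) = -0.37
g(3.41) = 0.94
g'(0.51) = 169.03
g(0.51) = -8.47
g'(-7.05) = -0.66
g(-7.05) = 1.03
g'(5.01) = -1.19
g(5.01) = 1.57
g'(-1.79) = 1.02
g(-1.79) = 1.65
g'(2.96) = -5.37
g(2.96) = 1.75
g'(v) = -1.83*(-5.52*sin(v)*cos(v) - 2.25*cos(v))/(2.76*sin(v)^2 + 2.25*sin(v) - 1.54)^2 = (10.1016*sin(v) + 4.1175)*cos(v)/(2.76*sin(v)^2 + 2.25*sin(v) - 1.54)^2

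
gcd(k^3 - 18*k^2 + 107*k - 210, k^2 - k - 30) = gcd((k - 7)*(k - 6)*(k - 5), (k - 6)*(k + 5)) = k - 6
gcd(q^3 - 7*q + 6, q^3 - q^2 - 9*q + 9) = q^2 + 2*q - 3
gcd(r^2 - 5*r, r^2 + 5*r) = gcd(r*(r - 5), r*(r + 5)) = r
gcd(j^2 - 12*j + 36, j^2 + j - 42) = j - 6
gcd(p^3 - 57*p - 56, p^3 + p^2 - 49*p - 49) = p^2 + 8*p + 7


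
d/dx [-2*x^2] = -4*x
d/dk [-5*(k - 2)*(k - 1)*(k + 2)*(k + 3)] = -20*k^3 - 30*k^2 + 70*k + 40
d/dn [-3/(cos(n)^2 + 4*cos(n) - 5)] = -6*(cos(n) + 2)*sin(n)/(cos(n)^2 + 4*cos(n) - 5)^2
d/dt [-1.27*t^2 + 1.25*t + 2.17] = 1.25 - 2.54*t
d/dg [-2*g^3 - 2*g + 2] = -6*g^2 - 2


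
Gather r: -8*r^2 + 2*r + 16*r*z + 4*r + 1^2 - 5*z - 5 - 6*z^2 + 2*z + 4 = -8*r^2 + r*(16*z + 6) - 6*z^2 - 3*z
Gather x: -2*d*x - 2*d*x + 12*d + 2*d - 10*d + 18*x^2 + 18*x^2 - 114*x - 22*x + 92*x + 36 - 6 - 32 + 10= 4*d + 36*x^2 + x*(-4*d - 44) + 8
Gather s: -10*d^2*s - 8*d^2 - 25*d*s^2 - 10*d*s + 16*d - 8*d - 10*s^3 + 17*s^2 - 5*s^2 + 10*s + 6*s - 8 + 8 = -8*d^2 + 8*d - 10*s^3 + s^2*(12 - 25*d) + s*(-10*d^2 - 10*d + 16)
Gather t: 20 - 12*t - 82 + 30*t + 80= 18*t + 18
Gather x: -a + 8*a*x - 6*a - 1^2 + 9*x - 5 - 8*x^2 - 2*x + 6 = -7*a - 8*x^2 + x*(8*a + 7)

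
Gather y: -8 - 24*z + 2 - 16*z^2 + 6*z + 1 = -16*z^2 - 18*z - 5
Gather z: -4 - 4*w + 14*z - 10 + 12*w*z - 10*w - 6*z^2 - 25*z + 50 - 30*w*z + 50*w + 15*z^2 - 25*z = 36*w + 9*z^2 + z*(-18*w - 36) + 36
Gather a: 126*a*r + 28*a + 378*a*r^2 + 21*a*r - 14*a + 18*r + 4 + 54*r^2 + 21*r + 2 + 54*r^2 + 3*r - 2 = a*(378*r^2 + 147*r + 14) + 108*r^2 + 42*r + 4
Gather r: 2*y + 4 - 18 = 2*y - 14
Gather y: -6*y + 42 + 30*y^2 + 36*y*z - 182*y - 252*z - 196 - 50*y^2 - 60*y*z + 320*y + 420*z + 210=-20*y^2 + y*(132 - 24*z) + 168*z + 56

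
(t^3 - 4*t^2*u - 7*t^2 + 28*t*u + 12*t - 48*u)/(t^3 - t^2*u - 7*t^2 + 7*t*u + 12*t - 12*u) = (t - 4*u)/(t - u)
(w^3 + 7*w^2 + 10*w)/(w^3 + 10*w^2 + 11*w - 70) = w*(w + 2)/(w^2 + 5*w - 14)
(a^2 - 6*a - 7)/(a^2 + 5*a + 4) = (a - 7)/(a + 4)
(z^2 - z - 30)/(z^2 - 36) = (z + 5)/(z + 6)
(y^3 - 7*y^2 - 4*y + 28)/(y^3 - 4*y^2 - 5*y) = (-y^3 + 7*y^2 + 4*y - 28)/(y*(-y^2 + 4*y + 5))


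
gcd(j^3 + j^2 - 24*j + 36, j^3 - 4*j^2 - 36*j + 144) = j + 6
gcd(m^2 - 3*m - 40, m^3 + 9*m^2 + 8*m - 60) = m + 5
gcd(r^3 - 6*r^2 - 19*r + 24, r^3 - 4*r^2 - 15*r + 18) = r^2 + 2*r - 3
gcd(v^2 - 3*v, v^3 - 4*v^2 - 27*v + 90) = v - 3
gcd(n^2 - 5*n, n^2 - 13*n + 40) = n - 5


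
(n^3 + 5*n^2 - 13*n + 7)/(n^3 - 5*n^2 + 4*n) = (n^2 + 6*n - 7)/(n*(n - 4))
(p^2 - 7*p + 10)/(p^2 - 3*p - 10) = (p - 2)/(p + 2)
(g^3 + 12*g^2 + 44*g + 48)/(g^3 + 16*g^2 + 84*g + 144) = (g + 2)/(g + 6)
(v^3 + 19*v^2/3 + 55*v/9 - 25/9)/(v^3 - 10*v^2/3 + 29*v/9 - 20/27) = 3*(3*v^2 + 20*v + 25)/(9*v^2 - 27*v + 20)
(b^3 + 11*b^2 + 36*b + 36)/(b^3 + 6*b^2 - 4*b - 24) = (b + 3)/(b - 2)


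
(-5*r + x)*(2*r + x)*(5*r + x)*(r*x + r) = -50*r^4*x - 50*r^4 - 25*r^3*x^2 - 25*r^3*x + 2*r^2*x^3 + 2*r^2*x^2 + r*x^4 + r*x^3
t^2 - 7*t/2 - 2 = (t - 4)*(t + 1/2)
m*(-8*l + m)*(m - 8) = -8*l*m^2 + 64*l*m + m^3 - 8*m^2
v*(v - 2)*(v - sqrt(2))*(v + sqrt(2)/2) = v^4 - 2*v^3 - sqrt(2)*v^3/2 - v^2 + sqrt(2)*v^2 + 2*v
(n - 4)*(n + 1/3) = n^2 - 11*n/3 - 4/3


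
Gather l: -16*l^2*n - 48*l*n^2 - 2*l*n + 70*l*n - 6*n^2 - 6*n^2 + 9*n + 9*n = -16*l^2*n + l*(-48*n^2 + 68*n) - 12*n^2 + 18*n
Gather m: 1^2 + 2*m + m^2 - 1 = m^2 + 2*m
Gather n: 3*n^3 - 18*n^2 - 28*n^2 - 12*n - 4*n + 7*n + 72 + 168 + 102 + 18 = 3*n^3 - 46*n^2 - 9*n + 360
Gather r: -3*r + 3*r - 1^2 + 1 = 0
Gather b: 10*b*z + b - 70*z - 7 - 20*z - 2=b*(10*z + 1) - 90*z - 9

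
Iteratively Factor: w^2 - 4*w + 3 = (w - 1)*(w - 3)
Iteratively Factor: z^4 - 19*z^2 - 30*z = (z + 2)*(z^3 - 2*z^2 - 15*z) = (z + 2)*(z + 3)*(z^2 - 5*z) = (z - 5)*(z + 2)*(z + 3)*(z)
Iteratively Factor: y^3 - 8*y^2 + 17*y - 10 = (y - 5)*(y^2 - 3*y + 2) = (y - 5)*(y - 1)*(y - 2)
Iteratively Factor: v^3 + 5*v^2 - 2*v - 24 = (v - 2)*(v^2 + 7*v + 12) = (v - 2)*(v + 4)*(v + 3)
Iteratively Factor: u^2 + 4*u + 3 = (u + 3)*(u + 1)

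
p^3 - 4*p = p*(p - 2)*(p + 2)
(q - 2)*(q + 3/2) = q^2 - q/2 - 3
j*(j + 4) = j^2 + 4*j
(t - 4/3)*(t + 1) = t^2 - t/3 - 4/3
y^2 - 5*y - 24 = (y - 8)*(y + 3)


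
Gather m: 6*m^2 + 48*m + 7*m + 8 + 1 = 6*m^2 + 55*m + 9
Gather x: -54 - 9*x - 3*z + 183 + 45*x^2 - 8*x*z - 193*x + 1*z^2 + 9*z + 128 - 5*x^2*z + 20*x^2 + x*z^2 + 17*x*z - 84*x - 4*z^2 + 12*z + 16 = x^2*(65 - 5*z) + x*(z^2 + 9*z - 286) - 3*z^2 + 18*z + 273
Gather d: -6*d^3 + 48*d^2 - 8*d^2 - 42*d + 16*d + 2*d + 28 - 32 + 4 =-6*d^3 + 40*d^2 - 24*d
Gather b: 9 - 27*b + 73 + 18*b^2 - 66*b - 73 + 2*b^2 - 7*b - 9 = 20*b^2 - 100*b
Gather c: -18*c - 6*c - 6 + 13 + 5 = 12 - 24*c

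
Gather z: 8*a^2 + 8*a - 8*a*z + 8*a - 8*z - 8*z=8*a^2 + 16*a + z*(-8*a - 16)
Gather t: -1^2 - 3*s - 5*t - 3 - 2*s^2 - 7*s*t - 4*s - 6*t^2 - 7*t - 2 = -2*s^2 - 7*s - 6*t^2 + t*(-7*s - 12) - 6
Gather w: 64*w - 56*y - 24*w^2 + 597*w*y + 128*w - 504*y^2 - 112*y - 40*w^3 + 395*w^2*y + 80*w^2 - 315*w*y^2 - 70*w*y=-40*w^3 + w^2*(395*y + 56) + w*(-315*y^2 + 527*y + 192) - 504*y^2 - 168*y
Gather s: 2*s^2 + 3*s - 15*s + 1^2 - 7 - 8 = 2*s^2 - 12*s - 14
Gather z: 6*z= 6*z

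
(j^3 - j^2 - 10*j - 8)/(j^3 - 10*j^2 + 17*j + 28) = (j + 2)/(j - 7)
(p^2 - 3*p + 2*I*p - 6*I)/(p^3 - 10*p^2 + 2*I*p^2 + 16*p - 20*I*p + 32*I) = (p - 3)/(p^2 - 10*p + 16)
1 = 1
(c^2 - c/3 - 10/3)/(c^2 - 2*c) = (c + 5/3)/c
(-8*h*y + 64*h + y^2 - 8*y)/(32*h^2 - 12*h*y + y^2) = (y - 8)/(-4*h + y)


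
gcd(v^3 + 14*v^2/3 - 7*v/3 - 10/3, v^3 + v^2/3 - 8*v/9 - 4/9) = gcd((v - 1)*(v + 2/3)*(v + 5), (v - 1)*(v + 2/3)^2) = v^2 - v/3 - 2/3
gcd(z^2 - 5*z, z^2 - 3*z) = z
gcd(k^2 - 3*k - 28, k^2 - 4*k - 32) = k + 4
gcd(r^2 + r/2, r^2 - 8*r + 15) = 1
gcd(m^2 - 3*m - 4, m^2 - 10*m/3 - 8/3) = m - 4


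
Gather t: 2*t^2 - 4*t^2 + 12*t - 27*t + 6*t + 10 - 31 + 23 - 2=-2*t^2 - 9*t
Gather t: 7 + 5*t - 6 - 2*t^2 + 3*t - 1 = -2*t^2 + 8*t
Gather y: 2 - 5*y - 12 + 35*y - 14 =30*y - 24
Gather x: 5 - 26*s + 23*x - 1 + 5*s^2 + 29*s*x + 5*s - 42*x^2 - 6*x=5*s^2 - 21*s - 42*x^2 + x*(29*s + 17) + 4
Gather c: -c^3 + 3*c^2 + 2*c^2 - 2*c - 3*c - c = -c^3 + 5*c^2 - 6*c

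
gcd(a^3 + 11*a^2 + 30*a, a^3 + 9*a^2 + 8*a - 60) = a^2 + 11*a + 30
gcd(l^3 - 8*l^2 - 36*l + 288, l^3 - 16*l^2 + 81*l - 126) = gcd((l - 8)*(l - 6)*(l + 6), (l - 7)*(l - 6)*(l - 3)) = l - 6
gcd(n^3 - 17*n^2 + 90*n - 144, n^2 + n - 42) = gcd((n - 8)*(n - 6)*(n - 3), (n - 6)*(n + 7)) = n - 6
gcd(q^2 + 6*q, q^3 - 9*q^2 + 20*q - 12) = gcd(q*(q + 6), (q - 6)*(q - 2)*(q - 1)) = 1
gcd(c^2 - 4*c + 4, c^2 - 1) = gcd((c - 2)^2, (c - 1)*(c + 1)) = 1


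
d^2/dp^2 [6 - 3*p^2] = -6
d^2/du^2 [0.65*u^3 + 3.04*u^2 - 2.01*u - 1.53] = 3.9*u + 6.08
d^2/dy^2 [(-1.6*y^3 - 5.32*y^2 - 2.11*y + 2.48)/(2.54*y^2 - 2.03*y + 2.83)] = (1.4210854715202e-14*y^5 - 72.27236*y^3 + 380.598192*y^2 - 62.607084*y - 124.671982)/(16.387064*y^6 - 39.290244*y^5 + 86.175342*y^4 - 95.917703*y^3 + 96.014259*y^2 - 48.774201*y + 22.665187)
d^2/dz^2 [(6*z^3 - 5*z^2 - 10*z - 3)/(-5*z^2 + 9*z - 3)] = 2*(79*z^3 + 486*z^2 - 1017*z + 513)/(125*z^6 - 675*z^5 + 1440*z^4 - 1539*z^3 + 864*z^2 - 243*z + 27)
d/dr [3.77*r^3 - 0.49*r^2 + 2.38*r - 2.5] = 11.31*r^2 - 0.98*r + 2.38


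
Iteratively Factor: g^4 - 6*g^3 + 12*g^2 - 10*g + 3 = (g - 1)*(g^3 - 5*g^2 + 7*g - 3) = (g - 1)^2*(g^2 - 4*g + 3) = (g - 3)*(g - 1)^2*(g - 1)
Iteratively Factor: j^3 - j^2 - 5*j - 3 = (j - 3)*(j^2 + 2*j + 1) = (j - 3)*(j + 1)*(j + 1)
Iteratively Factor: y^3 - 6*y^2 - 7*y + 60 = (y - 4)*(y^2 - 2*y - 15) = (y - 5)*(y - 4)*(y + 3)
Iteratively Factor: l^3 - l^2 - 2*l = (l - 2)*(l^2 + l) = (l - 2)*(l + 1)*(l)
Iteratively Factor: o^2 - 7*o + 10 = (o - 5)*(o - 2)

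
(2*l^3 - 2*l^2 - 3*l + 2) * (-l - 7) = -2*l^4 - 12*l^3 + 17*l^2 + 19*l - 14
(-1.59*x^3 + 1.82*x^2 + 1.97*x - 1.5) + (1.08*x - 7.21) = -1.59*x^3 + 1.82*x^2 + 3.05*x - 8.71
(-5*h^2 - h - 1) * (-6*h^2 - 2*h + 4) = 30*h^4 + 16*h^3 - 12*h^2 - 2*h - 4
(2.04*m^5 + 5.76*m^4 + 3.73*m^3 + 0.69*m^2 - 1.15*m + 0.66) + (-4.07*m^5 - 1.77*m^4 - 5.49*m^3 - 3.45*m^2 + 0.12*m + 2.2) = -2.03*m^5 + 3.99*m^4 - 1.76*m^3 - 2.76*m^2 - 1.03*m + 2.86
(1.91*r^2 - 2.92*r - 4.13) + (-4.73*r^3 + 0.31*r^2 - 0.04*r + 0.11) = -4.73*r^3 + 2.22*r^2 - 2.96*r - 4.02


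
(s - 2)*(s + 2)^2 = s^3 + 2*s^2 - 4*s - 8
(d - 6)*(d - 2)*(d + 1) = d^3 - 7*d^2 + 4*d + 12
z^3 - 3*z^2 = z^2*(z - 3)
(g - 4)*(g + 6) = g^2 + 2*g - 24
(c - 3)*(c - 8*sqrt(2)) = c^2 - 8*sqrt(2)*c - 3*c + 24*sqrt(2)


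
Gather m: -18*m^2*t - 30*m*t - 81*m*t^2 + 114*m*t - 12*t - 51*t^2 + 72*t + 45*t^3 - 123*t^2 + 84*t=-18*m^2*t + m*(-81*t^2 + 84*t) + 45*t^3 - 174*t^2 + 144*t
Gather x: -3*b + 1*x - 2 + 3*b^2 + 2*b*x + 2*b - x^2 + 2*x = 3*b^2 - b - x^2 + x*(2*b + 3) - 2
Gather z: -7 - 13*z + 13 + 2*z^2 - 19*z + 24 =2*z^2 - 32*z + 30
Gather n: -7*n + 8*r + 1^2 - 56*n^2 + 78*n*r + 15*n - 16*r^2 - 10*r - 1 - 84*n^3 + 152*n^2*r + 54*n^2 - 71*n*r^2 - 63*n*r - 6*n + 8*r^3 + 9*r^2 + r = -84*n^3 + n^2*(152*r - 2) + n*(-71*r^2 + 15*r + 2) + 8*r^3 - 7*r^2 - r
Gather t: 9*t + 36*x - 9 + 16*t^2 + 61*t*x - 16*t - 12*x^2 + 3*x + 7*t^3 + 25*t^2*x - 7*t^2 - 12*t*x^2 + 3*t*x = 7*t^3 + t^2*(25*x + 9) + t*(-12*x^2 + 64*x - 7) - 12*x^2 + 39*x - 9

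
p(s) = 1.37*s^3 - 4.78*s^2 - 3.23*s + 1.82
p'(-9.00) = 415.72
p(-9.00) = -1355.02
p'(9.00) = 243.64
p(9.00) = 584.30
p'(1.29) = -8.72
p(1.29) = -7.36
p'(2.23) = -4.11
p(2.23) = -13.96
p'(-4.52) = 123.95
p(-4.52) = -207.75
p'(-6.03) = 203.86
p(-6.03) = -452.89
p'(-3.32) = 73.81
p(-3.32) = -90.28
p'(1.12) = -8.78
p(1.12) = -5.87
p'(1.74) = -7.42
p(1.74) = -11.05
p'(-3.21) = 69.81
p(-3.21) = -82.38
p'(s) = 4.11*s^2 - 9.56*s - 3.23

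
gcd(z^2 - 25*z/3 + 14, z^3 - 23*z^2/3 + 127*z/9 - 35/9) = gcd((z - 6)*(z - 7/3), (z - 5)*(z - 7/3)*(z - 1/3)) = z - 7/3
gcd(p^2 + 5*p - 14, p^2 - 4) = p - 2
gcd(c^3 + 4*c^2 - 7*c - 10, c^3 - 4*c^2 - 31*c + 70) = c^2 + 3*c - 10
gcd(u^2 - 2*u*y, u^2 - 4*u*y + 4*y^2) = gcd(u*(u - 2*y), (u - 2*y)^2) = -u + 2*y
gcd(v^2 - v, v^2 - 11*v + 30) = 1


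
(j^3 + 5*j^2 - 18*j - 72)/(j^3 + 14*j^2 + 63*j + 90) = (j - 4)/(j + 5)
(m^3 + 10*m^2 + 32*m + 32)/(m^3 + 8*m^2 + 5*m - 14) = (m^2 + 8*m + 16)/(m^2 + 6*m - 7)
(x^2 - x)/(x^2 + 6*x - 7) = x/(x + 7)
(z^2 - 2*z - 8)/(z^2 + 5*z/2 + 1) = 2*(z - 4)/(2*z + 1)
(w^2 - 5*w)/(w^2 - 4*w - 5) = w/(w + 1)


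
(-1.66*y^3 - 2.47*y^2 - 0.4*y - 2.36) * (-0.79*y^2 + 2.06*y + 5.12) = 1.3114*y^5 - 1.4683*y^4 - 13.2714*y^3 - 11.606*y^2 - 6.9096*y - 12.0832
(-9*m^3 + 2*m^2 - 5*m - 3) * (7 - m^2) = 9*m^5 - 2*m^4 - 58*m^3 + 17*m^2 - 35*m - 21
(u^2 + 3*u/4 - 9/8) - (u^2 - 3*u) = 15*u/4 - 9/8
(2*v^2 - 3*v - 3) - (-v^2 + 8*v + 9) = 3*v^2 - 11*v - 12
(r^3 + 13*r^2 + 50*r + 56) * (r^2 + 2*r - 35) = r^5 + 15*r^4 + 41*r^3 - 299*r^2 - 1638*r - 1960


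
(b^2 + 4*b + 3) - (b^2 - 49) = 4*b + 52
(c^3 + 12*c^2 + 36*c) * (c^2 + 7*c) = c^5 + 19*c^4 + 120*c^3 + 252*c^2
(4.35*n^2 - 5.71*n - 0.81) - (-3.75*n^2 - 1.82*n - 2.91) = 8.1*n^2 - 3.89*n + 2.1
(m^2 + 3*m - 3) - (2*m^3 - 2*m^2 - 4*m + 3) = -2*m^3 + 3*m^2 + 7*m - 6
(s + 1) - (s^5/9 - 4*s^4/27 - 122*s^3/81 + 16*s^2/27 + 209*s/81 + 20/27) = -s^5/9 + 4*s^4/27 + 122*s^3/81 - 16*s^2/27 - 128*s/81 + 7/27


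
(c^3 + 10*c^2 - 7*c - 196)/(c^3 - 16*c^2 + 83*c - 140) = (c^2 + 14*c + 49)/(c^2 - 12*c + 35)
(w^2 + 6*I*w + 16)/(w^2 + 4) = (w + 8*I)/(w + 2*I)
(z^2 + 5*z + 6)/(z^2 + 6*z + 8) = (z + 3)/(z + 4)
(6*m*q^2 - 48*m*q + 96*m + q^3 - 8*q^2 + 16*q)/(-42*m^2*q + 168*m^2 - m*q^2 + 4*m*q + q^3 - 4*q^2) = (q - 4)/(-7*m + q)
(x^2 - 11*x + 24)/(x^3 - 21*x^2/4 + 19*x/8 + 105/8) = 8*(x - 8)/(8*x^2 - 18*x - 35)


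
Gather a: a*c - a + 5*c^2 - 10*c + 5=a*(c - 1) + 5*c^2 - 10*c + 5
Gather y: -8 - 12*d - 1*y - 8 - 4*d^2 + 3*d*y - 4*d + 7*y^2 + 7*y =-4*d^2 - 16*d + 7*y^2 + y*(3*d + 6) - 16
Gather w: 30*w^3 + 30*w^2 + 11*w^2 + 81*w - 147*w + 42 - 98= 30*w^3 + 41*w^2 - 66*w - 56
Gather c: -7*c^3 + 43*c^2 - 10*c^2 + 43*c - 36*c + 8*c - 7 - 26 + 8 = -7*c^3 + 33*c^2 + 15*c - 25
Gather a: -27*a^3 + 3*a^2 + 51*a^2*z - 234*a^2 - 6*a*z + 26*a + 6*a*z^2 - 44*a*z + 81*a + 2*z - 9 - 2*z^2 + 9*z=-27*a^3 + a^2*(51*z - 231) + a*(6*z^2 - 50*z + 107) - 2*z^2 + 11*z - 9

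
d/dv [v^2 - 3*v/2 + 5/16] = 2*v - 3/2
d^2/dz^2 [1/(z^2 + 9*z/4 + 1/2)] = 8*(-16*z^2 - 36*z + (8*z + 9)^2 - 8)/(4*z^2 + 9*z + 2)^3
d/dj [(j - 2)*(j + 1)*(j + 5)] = 3*j^2 + 8*j - 7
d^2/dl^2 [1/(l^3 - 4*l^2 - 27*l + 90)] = 2*((4 - 3*l)*(l^3 - 4*l^2 - 27*l + 90) + (-3*l^2 + 8*l + 27)^2)/(l^3 - 4*l^2 - 27*l + 90)^3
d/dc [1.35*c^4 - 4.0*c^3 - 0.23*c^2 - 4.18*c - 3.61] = 5.4*c^3 - 12.0*c^2 - 0.46*c - 4.18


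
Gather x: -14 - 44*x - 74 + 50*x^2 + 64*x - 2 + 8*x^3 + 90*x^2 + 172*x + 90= 8*x^3 + 140*x^2 + 192*x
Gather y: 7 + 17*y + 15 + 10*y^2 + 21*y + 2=10*y^2 + 38*y + 24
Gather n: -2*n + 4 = 4 - 2*n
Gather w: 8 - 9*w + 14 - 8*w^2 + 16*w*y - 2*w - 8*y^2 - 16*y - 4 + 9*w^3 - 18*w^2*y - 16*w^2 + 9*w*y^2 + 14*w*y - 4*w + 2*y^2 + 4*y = 9*w^3 + w^2*(-18*y - 24) + w*(9*y^2 + 30*y - 15) - 6*y^2 - 12*y + 18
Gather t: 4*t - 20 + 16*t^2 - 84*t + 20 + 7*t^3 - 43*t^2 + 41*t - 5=7*t^3 - 27*t^2 - 39*t - 5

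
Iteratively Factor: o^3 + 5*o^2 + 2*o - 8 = (o - 1)*(o^2 + 6*o + 8) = (o - 1)*(o + 2)*(o + 4)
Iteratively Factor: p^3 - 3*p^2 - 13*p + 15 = (p + 3)*(p^2 - 6*p + 5) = (p - 1)*(p + 3)*(p - 5)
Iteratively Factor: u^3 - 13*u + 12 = (u - 3)*(u^2 + 3*u - 4) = (u - 3)*(u - 1)*(u + 4)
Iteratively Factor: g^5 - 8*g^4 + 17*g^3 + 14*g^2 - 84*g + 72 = (g - 2)*(g^4 - 6*g^3 + 5*g^2 + 24*g - 36) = (g - 3)*(g - 2)*(g^3 - 3*g^2 - 4*g + 12) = (g - 3)*(g - 2)^2*(g^2 - g - 6) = (g - 3)*(g - 2)^2*(g + 2)*(g - 3)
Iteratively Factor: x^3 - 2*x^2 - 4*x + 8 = (x - 2)*(x^2 - 4) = (x - 2)*(x + 2)*(x - 2)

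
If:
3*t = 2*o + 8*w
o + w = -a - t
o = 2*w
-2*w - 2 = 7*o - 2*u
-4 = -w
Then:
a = -28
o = 8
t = 16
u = 33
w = 4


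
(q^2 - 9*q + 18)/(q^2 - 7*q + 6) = (q - 3)/(q - 1)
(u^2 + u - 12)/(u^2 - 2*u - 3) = (u + 4)/(u + 1)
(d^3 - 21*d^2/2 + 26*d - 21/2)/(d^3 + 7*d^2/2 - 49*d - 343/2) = (2*d^2 - 7*d + 3)/(2*d^2 + 21*d + 49)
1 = 1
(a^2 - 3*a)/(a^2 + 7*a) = (a - 3)/(a + 7)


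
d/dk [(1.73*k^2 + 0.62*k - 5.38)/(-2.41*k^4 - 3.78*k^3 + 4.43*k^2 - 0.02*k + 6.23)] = (8.3386*k^5 + 11.022*k^4 - 47.176*k^3 - 63.7904*k^2 + 69.2226*k + 3.755)/(5.8081*k^8 + 18.2196*k^7 - 7.0642*k^6 - 33.3944*k^5 - 10.2525*k^4 - 47.276*k^3 + 55.1982*k^2 - 0.2492*k + 38.8129)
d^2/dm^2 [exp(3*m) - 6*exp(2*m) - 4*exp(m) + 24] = (9*exp(2*m) - 24*exp(m) - 4)*exp(m)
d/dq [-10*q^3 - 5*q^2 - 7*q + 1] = -30*q^2 - 10*q - 7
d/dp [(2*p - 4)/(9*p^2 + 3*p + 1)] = 2*(-9*p^2 + 36*p + 7)/(81*p^4 + 54*p^3 + 27*p^2 + 6*p + 1)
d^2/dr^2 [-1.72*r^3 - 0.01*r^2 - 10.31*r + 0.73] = -10.32*r - 0.02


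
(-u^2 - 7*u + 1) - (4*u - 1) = -u^2 - 11*u + 2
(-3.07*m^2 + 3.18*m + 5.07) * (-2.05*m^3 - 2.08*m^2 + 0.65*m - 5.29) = 6.2935*m^5 - 0.1334*m^4 - 19.0034*m^3 + 7.7617*m^2 - 13.5267*m - 26.8203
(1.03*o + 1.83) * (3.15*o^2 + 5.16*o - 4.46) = 3.2445*o^3 + 11.0793*o^2 + 4.849*o - 8.1618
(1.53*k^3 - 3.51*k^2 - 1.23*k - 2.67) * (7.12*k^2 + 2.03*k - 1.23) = 10.8936*k^5 - 21.8853*k^4 - 17.7648*k^3 - 17.19*k^2 - 3.9072*k + 3.2841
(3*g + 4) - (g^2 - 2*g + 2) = -g^2 + 5*g + 2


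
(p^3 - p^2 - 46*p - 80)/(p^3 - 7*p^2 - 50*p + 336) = (p^2 + 7*p + 10)/(p^2 + p - 42)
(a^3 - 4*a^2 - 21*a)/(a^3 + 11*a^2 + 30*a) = (a^2 - 4*a - 21)/(a^2 + 11*a + 30)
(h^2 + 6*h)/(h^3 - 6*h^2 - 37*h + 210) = h/(h^2 - 12*h + 35)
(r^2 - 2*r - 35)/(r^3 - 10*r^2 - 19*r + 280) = 1/(r - 8)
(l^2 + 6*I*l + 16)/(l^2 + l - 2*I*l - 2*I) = (l + 8*I)/(l + 1)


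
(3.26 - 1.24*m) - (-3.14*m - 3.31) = 1.9*m + 6.57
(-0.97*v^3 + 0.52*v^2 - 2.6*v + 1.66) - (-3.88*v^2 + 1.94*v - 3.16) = -0.97*v^3 + 4.4*v^2 - 4.54*v + 4.82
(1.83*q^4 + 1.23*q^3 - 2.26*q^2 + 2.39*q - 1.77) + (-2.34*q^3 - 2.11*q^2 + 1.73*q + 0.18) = 1.83*q^4 - 1.11*q^3 - 4.37*q^2 + 4.12*q - 1.59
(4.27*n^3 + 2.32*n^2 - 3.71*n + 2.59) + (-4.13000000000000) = 4.27*n^3 + 2.32*n^2 - 3.71*n - 1.54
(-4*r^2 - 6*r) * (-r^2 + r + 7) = 4*r^4 + 2*r^3 - 34*r^2 - 42*r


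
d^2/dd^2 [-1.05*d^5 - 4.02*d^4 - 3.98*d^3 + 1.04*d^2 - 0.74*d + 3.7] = -21.0*d^3 - 48.24*d^2 - 23.88*d + 2.08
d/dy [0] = 0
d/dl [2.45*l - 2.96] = 2.45000000000000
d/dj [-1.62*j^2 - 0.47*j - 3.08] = -3.24*j - 0.47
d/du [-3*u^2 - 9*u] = -6*u - 9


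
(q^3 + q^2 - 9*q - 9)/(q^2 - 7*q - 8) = (q^2 - 9)/(q - 8)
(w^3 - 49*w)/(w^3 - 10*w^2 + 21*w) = (w + 7)/(w - 3)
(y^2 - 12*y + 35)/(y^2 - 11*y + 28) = (y - 5)/(y - 4)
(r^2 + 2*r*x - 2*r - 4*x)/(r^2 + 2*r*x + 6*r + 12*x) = (r - 2)/(r + 6)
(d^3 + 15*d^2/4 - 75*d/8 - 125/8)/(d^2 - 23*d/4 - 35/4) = (2*d^2 + 5*d - 25)/(2*(d - 7))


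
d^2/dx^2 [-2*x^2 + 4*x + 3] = -4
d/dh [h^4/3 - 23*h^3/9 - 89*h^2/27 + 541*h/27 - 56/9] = 4*h^3/3 - 23*h^2/3 - 178*h/27 + 541/27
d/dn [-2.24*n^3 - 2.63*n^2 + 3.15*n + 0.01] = -6.72*n^2 - 5.26*n + 3.15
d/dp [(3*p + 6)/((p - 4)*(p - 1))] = 3*(-p^2 - 4*p + 14)/(p^4 - 10*p^3 + 33*p^2 - 40*p + 16)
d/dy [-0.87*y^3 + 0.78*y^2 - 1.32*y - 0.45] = -2.61*y^2 + 1.56*y - 1.32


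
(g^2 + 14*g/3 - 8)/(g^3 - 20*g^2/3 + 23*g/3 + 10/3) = (3*g^2 + 14*g - 24)/(3*g^3 - 20*g^2 + 23*g + 10)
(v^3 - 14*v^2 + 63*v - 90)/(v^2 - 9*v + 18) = v - 5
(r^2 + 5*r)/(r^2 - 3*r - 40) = r/(r - 8)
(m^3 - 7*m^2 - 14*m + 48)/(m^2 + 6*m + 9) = (m^2 - 10*m + 16)/(m + 3)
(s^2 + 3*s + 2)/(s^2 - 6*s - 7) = (s + 2)/(s - 7)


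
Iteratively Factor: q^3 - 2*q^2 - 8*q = (q)*(q^2 - 2*q - 8) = q*(q + 2)*(q - 4)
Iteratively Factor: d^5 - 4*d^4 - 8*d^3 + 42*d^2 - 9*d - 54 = (d + 1)*(d^4 - 5*d^3 - 3*d^2 + 45*d - 54) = (d - 3)*(d + 1)*(d^3 - 2*d^2 - 9*d + 18) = (d - 3)*(d - 2)*(d + 1)*(d^2 - 9) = (d - 3)*(d - 2)*(d + 1)*(d + 3)*(d - 3)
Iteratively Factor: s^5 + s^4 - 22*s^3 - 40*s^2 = (s + 4)*(s^4 - 3*s^3 - 10*s^2) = (s - 5)*(s + 4)*(s^3 + 2*s^2) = (s - 5)*(s + 2)*(s + 4)*(s^2) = s*(s - 5)*(s + 2)*(s + 4)*(s)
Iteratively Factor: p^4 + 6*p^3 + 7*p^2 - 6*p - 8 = (p + 1)*(p^3 + 5*p^2 + 2*p - 8) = (p + 1)*(p + 2)*(p^2 + 3*p - 4) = (p + 1)*(p + 2)*(p + 4)*(p - 1)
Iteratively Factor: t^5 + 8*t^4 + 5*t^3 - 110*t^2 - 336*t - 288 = (t + 4)*(t^4 + 4*t^3 - 11*t^2 - 66*t - 72) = (t + 3)*(t + 4)*(t^3 + t^2 - 14*t - 24) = (t - 4)*(t + 3)*(t + 4)*(t^2 + 5*t + 6) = (t - 4)*(t + 3)^2*(t + 4)*(t + 2)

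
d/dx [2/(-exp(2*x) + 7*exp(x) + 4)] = (4*exp(x) - 14)*exp(x)/(-exp(2*x) + 7*exp(x) + 4)^2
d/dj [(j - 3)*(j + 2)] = 2*j - 1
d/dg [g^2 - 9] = 2*g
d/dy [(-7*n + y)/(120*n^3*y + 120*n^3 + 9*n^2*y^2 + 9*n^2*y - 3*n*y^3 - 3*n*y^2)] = (40*n^2*y + 40*n^2 + 3*n*y^2 + 3*n*y - y^3 - y^2 + (7*n - y)*(40*n^2 + 6*n*y + 3*n - 3*y^2 - 2*y))/(3*n*(40*n^2*y + 40*n^2 + 3*n*y^2 + 3*n*y - y^3 - y^2)^2)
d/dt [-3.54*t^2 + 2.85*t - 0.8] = 2.85 - 7.08*t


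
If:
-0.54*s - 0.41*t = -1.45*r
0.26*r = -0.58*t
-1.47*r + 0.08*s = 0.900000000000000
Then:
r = -0.73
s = -2.22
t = 0.33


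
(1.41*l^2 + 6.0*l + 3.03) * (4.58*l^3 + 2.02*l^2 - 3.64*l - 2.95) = 6.4578*l^5 + 30.3282*l^4 + 20.865*l^3 - 19.8789*l^2 - 28.7292*l - 8.9385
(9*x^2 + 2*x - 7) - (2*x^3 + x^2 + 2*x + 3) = -2*x^3 + 8*x^2 - 10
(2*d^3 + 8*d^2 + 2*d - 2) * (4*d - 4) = 8*d^4 + 24*d^3 - 24*d^2 - 16*d + 8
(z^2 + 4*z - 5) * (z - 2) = z^3 + 2*z^2 - 13*z + 10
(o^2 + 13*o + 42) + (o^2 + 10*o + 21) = 2*o^2 + 23*o + 63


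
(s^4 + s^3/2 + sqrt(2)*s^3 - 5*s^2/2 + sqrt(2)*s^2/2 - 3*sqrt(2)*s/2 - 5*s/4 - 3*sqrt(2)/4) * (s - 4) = s^5 - 7*s^4/2 + sqrt(2)*s^4 - 7*sqrt(2)*s^3/2 - 9*s^3/2 - 7*sqrt(2)*s^2/2 + 35*s^2/4 + 5*s + 21*sqrt(2)*s/4 + 3*sqrt(2)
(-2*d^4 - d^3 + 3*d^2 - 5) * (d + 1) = -2*d^5 - 3*d^4 + 2*d^3 + 3*d^2 - 5*d - 5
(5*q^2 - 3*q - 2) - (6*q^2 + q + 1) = -q^2 - 4*q - 3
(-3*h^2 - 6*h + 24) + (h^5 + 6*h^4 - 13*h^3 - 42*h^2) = h^5 + 6*h^4 - 13*h^3 - 45*h^2 - 6*h + 24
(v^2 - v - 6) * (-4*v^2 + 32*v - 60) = -4*v^4 + 36*v^3 - 68*v^2 - 132*v + 360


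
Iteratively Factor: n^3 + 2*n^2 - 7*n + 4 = (n - 1)*(n^2 + 3*n - 4) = (n - 1)*(n + 4)*(n - 1)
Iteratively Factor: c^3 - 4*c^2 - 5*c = (c - 5)*(c^2 + c) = (c - 5)*(c + 1)*(c)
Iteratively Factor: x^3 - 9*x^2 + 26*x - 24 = (x - 4)*(x^2 - 5*x + 6) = (x - 4)*(x - 3)*(x - 2)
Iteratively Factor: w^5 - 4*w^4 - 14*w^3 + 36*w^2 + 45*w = (w + 3)*(w^4 - 7*w^3 + 7*w^2 + 15*w) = (w + 1)*(w + 3)*(w^3 - 8*w^2 + 15*w) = (w - 5)*(w + 1)*(w + 3)*(w^2 - 3*w) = (w - 5)*(w - 3)*(w + 1)*(w + 3)*(w)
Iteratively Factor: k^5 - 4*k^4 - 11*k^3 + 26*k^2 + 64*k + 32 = (k + 1)*(k^4 - 5*k^3 - 6*k^2 + 32*k + 32) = (k - 4)*(k + 1)*(k^3 - k^2 - 10*k - 8) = (k - 4)^2*(k + 1)*(k^2 + 3*k + 2) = (k - 4)^2*(k + 1)^2*(k + 2)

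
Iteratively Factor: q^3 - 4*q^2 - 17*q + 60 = (q - 3)*(q^2 - q - 20) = (q - 5)*(q - 3)*(q + 4)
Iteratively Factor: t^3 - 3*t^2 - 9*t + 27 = (t + 3)*(t^2 - 6*t + 9) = (t - 3)*(t + 3)*(t - 3)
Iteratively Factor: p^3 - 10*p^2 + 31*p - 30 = (p - 3)*(p^2 - 7*p + 10) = (p - 3)*(p - 2)*(p - 5)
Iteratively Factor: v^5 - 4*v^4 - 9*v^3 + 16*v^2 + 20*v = (v + 2)*(v^4 - 6*v^3 + 3*v^2 + 10*v) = (v - 2)*(v + 2)*(v^3 - 4*v^2 - 5*v) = (v - 2)*(v + 1)*(v + 2)*(v^2 - 5*v) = (v - 5)*(v - 2)*(v + 1)*(v + 2)*(v)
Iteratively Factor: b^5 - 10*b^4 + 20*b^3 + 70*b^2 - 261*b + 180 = (b - 1)*(b^4 - 9*b^3 + 11*b^2 + 81*b - 180) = (b - 5)*(b - 1)*(b^3 - 4*b^2 - 9*b + 36) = (b - 5)*(b - 4)*(b - 1)*(b^2 - 9) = (b - 5)*(b - 4)*(b - 1)*(b + 3)*(b - 3)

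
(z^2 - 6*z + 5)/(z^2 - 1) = (z - 5)/(z + 1)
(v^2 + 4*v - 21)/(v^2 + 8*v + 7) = (v - 3)/(v + 1)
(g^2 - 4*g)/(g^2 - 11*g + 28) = g/(g - 7)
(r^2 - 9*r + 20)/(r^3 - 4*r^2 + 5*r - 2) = (r^2 - 9*r + 20)/(r^3 - 4*r^2 + 5*r - 2)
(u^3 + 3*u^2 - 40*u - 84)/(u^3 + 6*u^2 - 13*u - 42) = (u - 6)/(u - 3)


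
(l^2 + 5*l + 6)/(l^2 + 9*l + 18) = (l + 2)/(l + 6)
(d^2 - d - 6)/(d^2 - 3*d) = (d + 2)/d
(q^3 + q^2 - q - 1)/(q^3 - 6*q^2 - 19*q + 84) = (q^3 + q^2 - q - 1)/(q^3 - 6*q^2 - 19*q + 84)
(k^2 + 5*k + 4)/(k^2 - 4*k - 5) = (k + 4)/(k - 5)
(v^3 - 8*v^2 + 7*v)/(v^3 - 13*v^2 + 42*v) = (v - 1)/(v - 6)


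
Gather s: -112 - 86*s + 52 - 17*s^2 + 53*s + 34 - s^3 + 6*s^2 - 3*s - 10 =-s^3 - 11*s^2 - 36*s - 36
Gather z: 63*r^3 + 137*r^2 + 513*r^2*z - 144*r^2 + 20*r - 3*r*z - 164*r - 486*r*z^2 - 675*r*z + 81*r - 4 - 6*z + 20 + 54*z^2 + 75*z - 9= 63*r^3 - 7*r^2 - 63*r + z^2*(54 - 486*r) + z*(513*r^2 - 678*r + 69) + 7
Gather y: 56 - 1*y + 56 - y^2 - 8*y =-y^2 - 9*y + 112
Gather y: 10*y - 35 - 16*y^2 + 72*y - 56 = -16*y^2 + 82*y - 91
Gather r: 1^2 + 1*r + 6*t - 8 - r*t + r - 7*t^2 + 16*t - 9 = r*(2 - t) - 7*t^2 + 22*t - 16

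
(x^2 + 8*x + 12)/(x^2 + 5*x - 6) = (x + 2)/(x - 1)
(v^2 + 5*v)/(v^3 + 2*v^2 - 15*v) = 1/(v - 3)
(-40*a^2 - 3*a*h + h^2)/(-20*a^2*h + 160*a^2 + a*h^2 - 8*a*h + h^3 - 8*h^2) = (8*a - h)/(4*a*h - 32*a - h^2 + 8*h)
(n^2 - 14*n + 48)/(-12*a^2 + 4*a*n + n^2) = (n^2 - 14*n + 48)/(-12*a^2 + 4*a*n + n^2)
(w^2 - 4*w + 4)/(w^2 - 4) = (w - 2)/(w + 2)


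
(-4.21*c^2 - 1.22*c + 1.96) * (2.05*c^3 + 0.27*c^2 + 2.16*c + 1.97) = -8.6305*c^5 - 3.6377*c^4 - 5.405*c^3 - 10.3997*c^2 + 1.8302*c + 3.8612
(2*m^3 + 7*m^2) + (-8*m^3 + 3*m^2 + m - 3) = -6*m^3 + 10*m^2 + m - 3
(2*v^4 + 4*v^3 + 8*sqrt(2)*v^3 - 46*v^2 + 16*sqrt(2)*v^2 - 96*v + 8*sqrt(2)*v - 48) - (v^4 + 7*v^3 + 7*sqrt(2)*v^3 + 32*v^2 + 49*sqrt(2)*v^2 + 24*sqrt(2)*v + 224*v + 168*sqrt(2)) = v^4 - 3*v^3 + sqrt(2)*v^3 - 78*v^2 - 33*sqrt(2)*v^2 - 320*v - 16*sqrt(2)*v - 168*sqrt(2) - 48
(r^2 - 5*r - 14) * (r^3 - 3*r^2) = r^5 - 8*r^4 + r^3 + 42*r^2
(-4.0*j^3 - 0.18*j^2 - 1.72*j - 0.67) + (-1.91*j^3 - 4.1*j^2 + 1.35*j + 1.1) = -5.91*j^3 - 4.28*j^2 - 0.37*j + 0.43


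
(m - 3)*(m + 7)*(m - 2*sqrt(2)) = m^3 - 2*sqrt(2)*m^2 + 4*m^2 - 21*m - 8*sqrt(2)*m + 42*sqrt(2)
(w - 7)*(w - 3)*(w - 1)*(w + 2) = w^4 - 9*w^3 + 9*w^2 + 41*w - 42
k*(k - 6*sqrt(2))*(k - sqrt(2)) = k^3 - 7*sqrt(2)*k^2 + 12*k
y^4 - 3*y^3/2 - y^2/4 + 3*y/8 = y*(y - 3/2)*(y - 1/2)*(y + 1/2)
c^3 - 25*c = c*(c - 5)*(c + 5)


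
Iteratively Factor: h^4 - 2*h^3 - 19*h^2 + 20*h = (h)*(h^3 - 2*h^2 - 19*h + 20) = h*(h - 5)*(h^2 + 3*h - 4) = h*(h - 5)*(h - 1)*(h + 4)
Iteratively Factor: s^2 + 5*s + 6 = (s + 3)*(s + 2)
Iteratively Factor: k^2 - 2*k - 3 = (k + 1)*(k - 3)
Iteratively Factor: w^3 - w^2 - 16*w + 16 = (w - 1)*(w^2 - 16) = (w - 1)*(w + 4)*(w - 4)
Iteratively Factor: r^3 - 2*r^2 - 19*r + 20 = (r - 1)*(r^2 - r - 20) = (r - 5)*(r - 1)*(r + 4)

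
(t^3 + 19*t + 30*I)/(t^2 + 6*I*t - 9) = (t^2 - 3*I*t + 10)/(t + 3*I)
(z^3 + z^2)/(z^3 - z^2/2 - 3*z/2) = 2*z/(2*z - 3)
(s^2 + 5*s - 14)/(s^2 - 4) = (s + 7)/(s + 2)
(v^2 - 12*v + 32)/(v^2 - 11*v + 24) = (v - 4)/(v - 3)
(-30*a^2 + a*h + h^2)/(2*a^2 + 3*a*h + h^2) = (-30*a^2 + a*h + h^2)/(2*a^2 + 3*a*h + h^2)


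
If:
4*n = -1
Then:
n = -1/4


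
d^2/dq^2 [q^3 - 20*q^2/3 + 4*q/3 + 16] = 6*q - 40/3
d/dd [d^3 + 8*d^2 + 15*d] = 3*d^2 + 16*d + 15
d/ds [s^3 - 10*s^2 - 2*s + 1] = 3*s^2 - 20*s - 2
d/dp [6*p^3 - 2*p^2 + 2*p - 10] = 18*p^2 - 4*p + 2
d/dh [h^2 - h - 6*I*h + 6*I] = 2*h - 1 - 6*I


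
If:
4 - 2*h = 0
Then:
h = 2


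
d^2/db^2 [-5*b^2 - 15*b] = -10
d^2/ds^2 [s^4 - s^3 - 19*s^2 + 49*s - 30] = 12*s^2 - 6*s - 38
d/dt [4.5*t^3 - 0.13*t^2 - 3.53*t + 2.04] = 13.5*t^2 - 0.26*t - 3.53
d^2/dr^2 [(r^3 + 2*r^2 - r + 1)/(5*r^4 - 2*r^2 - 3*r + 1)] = 10*(5*r^9 + 30*r^8 - 24*r^7 + 75*r^6 + 30*r^5 - 51*r^4 + 3*r^3 - 3*r^2 + 3*r + 2)/(125*r^12 - 150*r^10 - 225*r^9 + 135*r^8 + 180*r^7 + 67*r^6 - 126*r^5 - 27*r^4 + 9*r^3 + 21*r^2 - 9*r + 1)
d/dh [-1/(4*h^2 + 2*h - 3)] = 2*(4*h + 1)/(4*h^2 + 2*h - 3)^2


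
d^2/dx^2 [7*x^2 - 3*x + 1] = 14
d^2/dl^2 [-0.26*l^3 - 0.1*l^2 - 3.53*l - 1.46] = -1.56*l - 0.2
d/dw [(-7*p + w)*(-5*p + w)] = -12*p + 2*w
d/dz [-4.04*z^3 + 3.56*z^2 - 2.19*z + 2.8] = -12.12*z^2 + 7.12*z - 2.19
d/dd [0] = 0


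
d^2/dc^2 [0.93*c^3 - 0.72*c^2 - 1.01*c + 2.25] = 5.58*c - 1.44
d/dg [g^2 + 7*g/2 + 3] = 2*g + 7/2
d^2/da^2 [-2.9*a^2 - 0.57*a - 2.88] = -5.80000000000000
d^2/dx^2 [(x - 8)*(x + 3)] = 2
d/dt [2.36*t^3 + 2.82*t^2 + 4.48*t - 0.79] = 7.08*t^2 + 5.64*t + 4.48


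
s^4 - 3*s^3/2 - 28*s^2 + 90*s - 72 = (s - 4)*(s - 2)*(s - 3/2)*(s + 6)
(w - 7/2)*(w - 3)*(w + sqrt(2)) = w^3 - 13*w^2/2 + sqrt(2)*w^2 - 13*sqrt(2)*w/2 + 21*w/2 + 21*sqrt(2)/2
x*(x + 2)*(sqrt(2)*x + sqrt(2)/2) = sqrt(2)*x^3 + 5*sqrt(2)*x^2/2 + sqrt(2)*x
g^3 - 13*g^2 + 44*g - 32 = (g - 8)*(g - 4)*(g - 1)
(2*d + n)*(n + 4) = 2*d*n + 8*d + n^2 + 4*n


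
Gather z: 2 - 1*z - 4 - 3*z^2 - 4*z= -3*z^2 - 5*z - 2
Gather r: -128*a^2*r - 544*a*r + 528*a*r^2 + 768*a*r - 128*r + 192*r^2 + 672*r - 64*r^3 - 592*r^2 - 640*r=-64*r^3 + r^2*(528*a - 400) + r*(-128*a^2 + 224*a - 96)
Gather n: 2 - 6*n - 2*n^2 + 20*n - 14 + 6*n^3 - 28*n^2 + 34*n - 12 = 6*n^3 - 30*n^2 + 48*n - 24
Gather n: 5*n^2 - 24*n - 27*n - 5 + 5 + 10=5*n^2 - 51*n + 10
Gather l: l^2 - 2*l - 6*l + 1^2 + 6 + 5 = l^2 - 8*l + 12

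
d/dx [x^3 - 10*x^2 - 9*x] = 3*x^2 - 20*x - 9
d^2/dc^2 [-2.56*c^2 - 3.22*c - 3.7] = -5.12000000000000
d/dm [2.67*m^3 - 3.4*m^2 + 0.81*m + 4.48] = 8.01*m^2 - 6.8*m + 0.81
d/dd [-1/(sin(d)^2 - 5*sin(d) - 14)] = (2*sin(d) - 5)*cos(d)/((sin(d) - 7)^2*(sin(d) + 2)^2)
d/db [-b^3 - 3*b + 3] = -3*b^2 - 3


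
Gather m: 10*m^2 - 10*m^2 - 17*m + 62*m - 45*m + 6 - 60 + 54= 0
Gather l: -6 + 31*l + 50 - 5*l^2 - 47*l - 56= -5*l^2 - 16*l - 12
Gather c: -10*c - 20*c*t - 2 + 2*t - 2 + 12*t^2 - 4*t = c*(-20*t - 10) + 12*t^2 - 2*t - 4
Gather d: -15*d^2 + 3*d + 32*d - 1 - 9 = -15*d^2 + 35*d - 10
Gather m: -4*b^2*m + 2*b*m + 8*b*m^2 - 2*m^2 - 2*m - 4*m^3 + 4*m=-4*m^3 + m^2*(8*b - 2) + m*(-4*b^2 + 2*b + 2)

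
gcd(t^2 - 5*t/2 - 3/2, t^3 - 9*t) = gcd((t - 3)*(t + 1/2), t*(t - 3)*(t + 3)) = t - 3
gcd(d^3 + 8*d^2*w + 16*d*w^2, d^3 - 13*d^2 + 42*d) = d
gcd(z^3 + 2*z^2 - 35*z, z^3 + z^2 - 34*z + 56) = z + 7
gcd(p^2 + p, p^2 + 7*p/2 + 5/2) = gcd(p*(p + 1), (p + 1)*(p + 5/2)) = p + 1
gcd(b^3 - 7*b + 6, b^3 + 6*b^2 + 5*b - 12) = b^2 + 2*b - 3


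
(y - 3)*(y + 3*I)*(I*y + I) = I*y^3 - 3*y^2 - 2*I*y^2 + 6*y - 3*I*y + 9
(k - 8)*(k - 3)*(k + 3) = k^3 - 8*k^2 - 9*k + 72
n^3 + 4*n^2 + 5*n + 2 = (n + 1)^2*(n + 2)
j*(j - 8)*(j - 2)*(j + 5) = j^4 - 5*j^3 - 34*j^2 + 80*j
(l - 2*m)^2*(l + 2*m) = l^3 - 2*l^2*m - 4*l*m^2 + 8*m^3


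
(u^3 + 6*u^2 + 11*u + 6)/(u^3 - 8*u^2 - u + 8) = (u^2 + 5*u + 6)/(u^2 - 9*u + 8)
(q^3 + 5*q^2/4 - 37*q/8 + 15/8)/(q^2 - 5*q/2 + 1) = (4*q^2 + 7*q - 15)/(4*(q - 2))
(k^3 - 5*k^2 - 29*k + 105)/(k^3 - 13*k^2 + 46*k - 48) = (k^2 - 2*k - 35)/(k^2 - 10*k + 16)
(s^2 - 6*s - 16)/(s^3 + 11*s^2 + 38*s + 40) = (s - 8)/(s^2 + 9*s + 20)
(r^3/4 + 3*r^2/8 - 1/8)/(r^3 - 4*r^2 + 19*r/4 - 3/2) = (r^2 + 2*r + 1)/(2*(2*r^2 - 7*r + 6))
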